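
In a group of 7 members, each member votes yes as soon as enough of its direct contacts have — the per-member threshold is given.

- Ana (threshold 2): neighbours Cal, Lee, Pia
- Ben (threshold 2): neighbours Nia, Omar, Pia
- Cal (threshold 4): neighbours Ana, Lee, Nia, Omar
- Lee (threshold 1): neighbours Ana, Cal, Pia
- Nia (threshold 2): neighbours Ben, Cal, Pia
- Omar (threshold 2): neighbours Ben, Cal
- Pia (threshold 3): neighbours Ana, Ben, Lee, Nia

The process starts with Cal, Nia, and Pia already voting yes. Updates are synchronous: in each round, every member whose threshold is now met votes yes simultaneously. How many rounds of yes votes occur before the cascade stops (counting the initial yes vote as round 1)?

Round 1 — Cal, Nia, Pia vote yes (initial).
Round 2 — checking thresholds:
  Ana: 2 of 3 neighbours ≥ 2, votes yes.
  Ben: 2 of 3 neighbours ≥ 2, votes yes.
  Lee: 2 of 3 neighbours ≥ 1, votes yes.
  Omar: 1 of 2 neighbours < 2, holds.
Round 3 — checking thresholds:
  Omar: 2 of 2 neighbours ≥ 2, votes yes.
Round 4 — no new yes votes; cascade stops.

3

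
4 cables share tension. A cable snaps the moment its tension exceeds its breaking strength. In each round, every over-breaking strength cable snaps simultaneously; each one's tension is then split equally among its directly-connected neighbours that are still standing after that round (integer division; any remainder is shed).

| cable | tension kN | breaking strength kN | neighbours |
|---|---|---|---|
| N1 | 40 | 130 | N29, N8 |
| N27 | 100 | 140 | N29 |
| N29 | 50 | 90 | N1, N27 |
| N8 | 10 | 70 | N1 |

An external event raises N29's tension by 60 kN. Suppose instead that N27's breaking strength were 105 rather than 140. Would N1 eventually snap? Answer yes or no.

With N27's breaking strength at 105:
Round 1 — N29 at 110 > 90. N29 snaps.
  N29 sheds 110 kN to N1, N27: 55 each.
    N1: 40+55 = 95 ≤ 130
    N27: 100+55 = 155 > 105
Round 2 — N27 snaps.
  N27 sheds 155 kN: no online neighbours, lost.
No further breaks.

no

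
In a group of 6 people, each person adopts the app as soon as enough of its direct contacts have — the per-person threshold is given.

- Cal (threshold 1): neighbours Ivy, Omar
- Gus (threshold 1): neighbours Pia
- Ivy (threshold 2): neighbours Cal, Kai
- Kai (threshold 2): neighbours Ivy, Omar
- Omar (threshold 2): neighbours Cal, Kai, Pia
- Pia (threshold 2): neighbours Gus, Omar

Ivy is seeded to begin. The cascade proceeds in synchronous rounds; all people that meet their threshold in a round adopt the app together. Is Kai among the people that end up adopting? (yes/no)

no

Round 1 — Ivy adopts the app (initial).
Round 2 — checking thresholds:
  Cal: 1 of 2 neighbours ≥ 1, adopts the app.
  Kai: 1 of 2 neighbours < 2, not yet.
Round 3 — no new adoptions; cascade stops.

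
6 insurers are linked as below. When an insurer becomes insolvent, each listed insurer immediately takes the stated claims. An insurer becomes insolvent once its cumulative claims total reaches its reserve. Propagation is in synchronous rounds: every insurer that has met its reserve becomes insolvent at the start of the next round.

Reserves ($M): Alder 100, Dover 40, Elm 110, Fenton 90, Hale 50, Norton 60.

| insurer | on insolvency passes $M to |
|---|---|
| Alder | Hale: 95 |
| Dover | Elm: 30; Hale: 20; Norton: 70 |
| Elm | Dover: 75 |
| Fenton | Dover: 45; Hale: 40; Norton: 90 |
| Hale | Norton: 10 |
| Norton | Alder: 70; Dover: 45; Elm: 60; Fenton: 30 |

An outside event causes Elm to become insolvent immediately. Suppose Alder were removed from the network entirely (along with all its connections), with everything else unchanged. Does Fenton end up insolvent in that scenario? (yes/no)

With Alder removed:
Round 1 — Elm becomes insolvent (initial).
  Dover: +75 → 75 ≥ 40
Round 2 — Dover becomes insolvent.
  Hale: +20 → 20 < 50
  Norton: +70 → 70 ≥ 60
Round 3 — Norton becomes insolvent.
  Fenton: +30 → 30 < 90
No further insolvencies.

no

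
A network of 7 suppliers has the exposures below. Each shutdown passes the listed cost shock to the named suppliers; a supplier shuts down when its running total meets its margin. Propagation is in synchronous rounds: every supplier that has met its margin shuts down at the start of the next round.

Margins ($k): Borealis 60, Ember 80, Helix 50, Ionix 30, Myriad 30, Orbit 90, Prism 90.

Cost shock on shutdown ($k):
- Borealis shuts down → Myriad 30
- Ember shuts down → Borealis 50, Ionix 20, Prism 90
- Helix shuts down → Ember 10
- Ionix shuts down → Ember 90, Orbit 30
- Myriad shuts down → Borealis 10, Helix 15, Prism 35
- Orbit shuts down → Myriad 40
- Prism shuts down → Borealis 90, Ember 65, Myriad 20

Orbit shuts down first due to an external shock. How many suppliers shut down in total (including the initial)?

2

Round 1 — Orbit shuts down (initial).
  Myriad: +40 → 40 ≥ 30
Round 2 — Myriad shuts down.
  Borealis: +10 → 10 < 60
  Helix: +15 → 15 < 50
  Prism: +35 → 35 < 90
No further shutdowns.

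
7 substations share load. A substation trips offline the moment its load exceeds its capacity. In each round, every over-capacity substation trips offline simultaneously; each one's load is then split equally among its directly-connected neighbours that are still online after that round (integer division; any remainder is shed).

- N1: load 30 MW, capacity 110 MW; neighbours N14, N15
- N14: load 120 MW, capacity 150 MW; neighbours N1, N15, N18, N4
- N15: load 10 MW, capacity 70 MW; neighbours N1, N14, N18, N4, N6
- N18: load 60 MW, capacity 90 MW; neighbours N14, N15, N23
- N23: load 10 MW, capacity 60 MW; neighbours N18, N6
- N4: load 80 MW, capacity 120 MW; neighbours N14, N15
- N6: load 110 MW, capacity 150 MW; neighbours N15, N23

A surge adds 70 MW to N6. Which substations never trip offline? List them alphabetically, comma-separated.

Round 1 — N6 at 180 > 150. N6 trips offline.
  N6 sheds 180 MW to N15, N23: 90 each.
    N15: 10+90 = 100 > 70
    N23: 10+90 = 100 > 60
Round 2 — N15, N23 trip offline.
  N15 sheds 100 MW to N1, N14, N18, N4: 25 each.
    N1: 30+25 = 55 ≤ 110
    N14: 120+25 = 145 ≤ 150
    N18: 60+25 = 85 ≤ 90
    N4: 80+25 = 105 ≤ 120
  N23 sheds 100 MW to N18: 100 each.
    N18: 85+100 = 185 > 90
Round 3 — N18 trips offline.
  N18 sheds 185 MW to N14: 185 each.
    N14: 145+185 = 330 > 150
Round 4 — N14 trips offline.
  N14 sheds 330 MW to N1, N4: 165 each.
    N1: 55+165 = 220 > 110
    N4: 105+165 = 270 > 120
Round 5 — N1, N4 trip offline.
  N1 sheds 220 MW: no online neighbours, lost.
  N4 sheds 270 MW: no online neighbours, lost.
No further trips.

none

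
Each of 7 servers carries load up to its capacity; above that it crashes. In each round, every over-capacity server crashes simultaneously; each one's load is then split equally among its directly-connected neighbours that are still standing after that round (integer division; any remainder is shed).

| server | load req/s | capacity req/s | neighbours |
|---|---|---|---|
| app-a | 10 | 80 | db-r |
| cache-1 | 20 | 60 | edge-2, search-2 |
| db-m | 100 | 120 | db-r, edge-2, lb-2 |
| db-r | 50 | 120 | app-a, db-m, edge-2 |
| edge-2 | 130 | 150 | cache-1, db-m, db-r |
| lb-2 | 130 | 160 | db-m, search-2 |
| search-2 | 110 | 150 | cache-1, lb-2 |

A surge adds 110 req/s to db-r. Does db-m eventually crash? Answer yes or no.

Round 1 — db-r at 160 > 120. db-r crashes.
  db-r sheds 160 req/s to app-a, db-m, edge-2: 53 each (1 lost).
    app-a: 10+53 = 63 ≤ 80
    db-m: 100+53 = 153 > 120
    edge-2: 130+53 = 183 > 150
Round 2 — db-m, edge-2 crash.
  db-m sheds 153 req/s to lb-2: 153 each.
    lb-2: 130+153 = 283 > 160
  edge-2 sheds 183 req/s to cache-1: 183 each.
    cache-1: 20+183 = 203 > 60
Round 3 — cache-1, lb-2 crash.
  cache-1 sheds 203 req/s to search-2: 203 each.
    search-2: 110+203 = 313 > 150
  lb-2 sheds 283 req/s to search-2: 283 each.
    search-2: 313+283 = 596 > 150
Round 4 — search-2 crashes.
  search-2 sheds 596 req/s: no online neighbours, lost.
No further crashes.

yes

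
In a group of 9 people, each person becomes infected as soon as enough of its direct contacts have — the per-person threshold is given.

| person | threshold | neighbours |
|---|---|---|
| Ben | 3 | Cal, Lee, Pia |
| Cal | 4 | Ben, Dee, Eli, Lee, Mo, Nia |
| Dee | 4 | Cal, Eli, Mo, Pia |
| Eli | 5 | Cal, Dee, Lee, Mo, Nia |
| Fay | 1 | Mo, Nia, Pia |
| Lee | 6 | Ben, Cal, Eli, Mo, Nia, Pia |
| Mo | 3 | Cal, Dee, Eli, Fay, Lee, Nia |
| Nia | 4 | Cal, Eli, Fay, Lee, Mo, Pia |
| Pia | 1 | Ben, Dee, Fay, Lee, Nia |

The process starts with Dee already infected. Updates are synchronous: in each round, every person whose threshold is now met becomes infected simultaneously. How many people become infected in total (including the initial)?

3

Round 1 — Dee becomes infected (initial).
Round 2 — checking thresholds:
  Cal: 1 of 6 neighbours < 4, not yet.
  Eli: 1 of 5 neighbours < 5, not yet.
  Mo: 1 of 6 neighbours < 3, not yet.
  Pia: 1 of 5 neighbours ≥ 1, becomes infected.
Round 3 — checking thresholds:
  Ben: 1 of 3 neighbours < 3, not yet.
  Cal: 1 of 6 neighbours < 4, not yet.
  Eli: 1 of 5 neighbours < 5, not yet.
  Fay: 1 of 3 neighbours ≥ 1, becomes infected.
  Lee: 1 of 6 neighbours < 6, not yet.
  Mo: 1 of 6 neighbours < 3, not yet.
  Nia: 1 of 6 neighbours < 4, not yet.
Round 4 — no new infections; cascade stops.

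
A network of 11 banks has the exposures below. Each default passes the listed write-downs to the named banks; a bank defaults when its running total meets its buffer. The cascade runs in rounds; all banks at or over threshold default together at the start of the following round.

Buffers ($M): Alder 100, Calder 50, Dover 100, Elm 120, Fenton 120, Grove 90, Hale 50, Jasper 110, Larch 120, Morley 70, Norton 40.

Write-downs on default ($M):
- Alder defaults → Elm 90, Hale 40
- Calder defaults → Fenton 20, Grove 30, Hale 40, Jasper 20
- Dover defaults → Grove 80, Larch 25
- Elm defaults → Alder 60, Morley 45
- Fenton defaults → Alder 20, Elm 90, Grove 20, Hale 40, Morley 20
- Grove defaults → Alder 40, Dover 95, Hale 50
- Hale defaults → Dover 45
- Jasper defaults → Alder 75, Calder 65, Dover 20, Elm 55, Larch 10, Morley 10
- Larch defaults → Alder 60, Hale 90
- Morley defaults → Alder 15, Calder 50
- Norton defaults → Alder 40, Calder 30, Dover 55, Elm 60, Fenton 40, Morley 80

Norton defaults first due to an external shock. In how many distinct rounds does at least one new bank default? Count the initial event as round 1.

Round 1 — Norton defaults (initial).
  Alder: +40 → 40 < 100
  Calder: +30 → 30 < 50
  Dover: +55 → 55 < 100
  Elm: +60 → 60 < 120
  Fenton: +40 → 40 < 120
  Morley: +80 → 80 ≥ 70
Round 2 — Morley defaults.
  Alder: +15 → 55 < 100
  Calder: +50 → 80 ≥ 50
Round 3 — Calder defaults.
  Fenton: +20 → 60 < 120
  Grove: +30 → 30 < 90
  Hale: +40 → 40 < 50
  Jasper: +20 → 20 < 110
No further defaults.

3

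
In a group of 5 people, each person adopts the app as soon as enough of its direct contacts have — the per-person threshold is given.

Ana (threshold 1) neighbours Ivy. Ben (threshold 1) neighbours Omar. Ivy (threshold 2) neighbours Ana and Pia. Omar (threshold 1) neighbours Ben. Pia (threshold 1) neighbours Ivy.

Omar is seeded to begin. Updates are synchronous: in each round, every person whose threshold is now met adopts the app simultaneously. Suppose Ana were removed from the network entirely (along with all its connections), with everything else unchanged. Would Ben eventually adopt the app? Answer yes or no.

With Ana removed:
Round 1 — Omar adopts the app (initial).
Round 2 — checking thresholds:
  Ben: 1 of 1 neighbours ≥ 1, adopts the app.
Round 3 — no new adoptions; cascade stops.

yes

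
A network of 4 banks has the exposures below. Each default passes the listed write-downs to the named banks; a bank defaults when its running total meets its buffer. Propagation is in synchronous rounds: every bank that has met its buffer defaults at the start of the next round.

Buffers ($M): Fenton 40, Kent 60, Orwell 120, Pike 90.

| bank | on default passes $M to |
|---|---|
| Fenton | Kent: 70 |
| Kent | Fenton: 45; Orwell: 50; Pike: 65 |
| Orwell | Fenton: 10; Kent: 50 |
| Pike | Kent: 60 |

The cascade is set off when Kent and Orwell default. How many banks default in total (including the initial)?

3

Round 1 — Kent, Orwell default (initial).
  Fenton: +45+10 → 55 ≥ 40
  Pike: +65 → 65 < 90
Round 2 — Fenton defaults.
No further defaults.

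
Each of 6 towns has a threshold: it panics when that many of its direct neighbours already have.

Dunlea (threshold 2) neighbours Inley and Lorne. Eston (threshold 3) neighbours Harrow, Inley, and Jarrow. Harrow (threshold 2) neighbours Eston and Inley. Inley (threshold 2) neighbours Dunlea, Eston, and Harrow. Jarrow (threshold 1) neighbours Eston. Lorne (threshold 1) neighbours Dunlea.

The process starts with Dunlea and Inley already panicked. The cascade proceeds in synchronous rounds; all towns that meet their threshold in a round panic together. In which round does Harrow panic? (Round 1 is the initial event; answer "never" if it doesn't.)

never

Round 1 — Dunlea, Inley panic (initial).
Round 2 — checking thresholds:
  Eston: 1 of 3 neighbours < 3, below threshold.
  Harrow: 1 of 2 neighbours < 2, below threshold.
  Lorne: 1 of 1 neighbours ≥ 1, panics.
Round 3 — no new panics; cascade stops.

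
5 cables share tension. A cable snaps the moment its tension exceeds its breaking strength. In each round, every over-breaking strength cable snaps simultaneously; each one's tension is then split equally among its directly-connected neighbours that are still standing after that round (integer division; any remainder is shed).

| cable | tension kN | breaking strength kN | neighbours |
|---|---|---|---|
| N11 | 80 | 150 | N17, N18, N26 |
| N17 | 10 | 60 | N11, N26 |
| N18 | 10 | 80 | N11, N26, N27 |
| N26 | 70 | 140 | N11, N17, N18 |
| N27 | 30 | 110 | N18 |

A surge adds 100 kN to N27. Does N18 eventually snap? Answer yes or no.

Round 1 — N27 at 130 > 110. N27 snaps.
  N27 sheds 130 kN to N18: 130 each.
    N18: 10+130 = 140 > 80
Round 2 — N18 snaps.
  N18 sheds 140 kN to N11, N26: 70 each.
    N11: 80+70 = 150 ≤ 150
    N26: 70+70 = 140 ≤ 140
No further breaks.

yes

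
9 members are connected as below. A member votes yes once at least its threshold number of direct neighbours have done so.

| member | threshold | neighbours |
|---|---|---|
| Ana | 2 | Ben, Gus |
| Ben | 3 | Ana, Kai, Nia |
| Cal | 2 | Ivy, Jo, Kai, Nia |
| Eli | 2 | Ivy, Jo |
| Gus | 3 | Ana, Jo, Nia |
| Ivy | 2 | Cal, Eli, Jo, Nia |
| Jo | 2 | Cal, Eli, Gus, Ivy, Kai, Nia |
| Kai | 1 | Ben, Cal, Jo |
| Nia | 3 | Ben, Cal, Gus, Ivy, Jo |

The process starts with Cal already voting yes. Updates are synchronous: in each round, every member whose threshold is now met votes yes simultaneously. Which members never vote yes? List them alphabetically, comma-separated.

Round 1 — Cal votes yes (initial).
Round 2 — checking thresholds:
  Ivy: 1 of 4 neighbours < 2, not yet.
  Jo: 1 of 6 neighbours < 2, not yet.
  Kai: 1 of 3 neighbours ≥ 1, votes yes.
  Nia: 1 of 5 neighbours < 3, not yet.
Round 3 — checking thresholds:
  Ben: 1 of 3 neighbours < 3, not yet.
  Ivy: 1 of 4 neighbours < 2, not yet.
  Jo: 2 of 6 neighbours ≥ 2, votes yes.
  Nia: 1 of 5 neighbours < 3, not yet.
Round 4 — checking thresholds:
  Ben: 1 of 3 neighbours < 3, not yet.
  Eli: 1 of 2 neighbours < 2, not yet.
  Gus: 1 of 3 neighbours < 3, not yet.
  Ivy: 2 of 4 neighbours ≥ 2, votes yes.
  Nia: 2 of 5 neighbours < 3, not yet.
Round 5 — checking thresholds:
  Ben: 1 of 3 neighbours < 3, not yet.
  Eli: 2 of 2 neighbours ≥ 2, votes yes.
  Gus: 1 of 3 neighbours < 3, not yet.
  Nia: 3 of 5 neighbours ≥ 3, votes yes.
Round 6 — no new yes votes; cascade stops.

Ana, Ben, Gus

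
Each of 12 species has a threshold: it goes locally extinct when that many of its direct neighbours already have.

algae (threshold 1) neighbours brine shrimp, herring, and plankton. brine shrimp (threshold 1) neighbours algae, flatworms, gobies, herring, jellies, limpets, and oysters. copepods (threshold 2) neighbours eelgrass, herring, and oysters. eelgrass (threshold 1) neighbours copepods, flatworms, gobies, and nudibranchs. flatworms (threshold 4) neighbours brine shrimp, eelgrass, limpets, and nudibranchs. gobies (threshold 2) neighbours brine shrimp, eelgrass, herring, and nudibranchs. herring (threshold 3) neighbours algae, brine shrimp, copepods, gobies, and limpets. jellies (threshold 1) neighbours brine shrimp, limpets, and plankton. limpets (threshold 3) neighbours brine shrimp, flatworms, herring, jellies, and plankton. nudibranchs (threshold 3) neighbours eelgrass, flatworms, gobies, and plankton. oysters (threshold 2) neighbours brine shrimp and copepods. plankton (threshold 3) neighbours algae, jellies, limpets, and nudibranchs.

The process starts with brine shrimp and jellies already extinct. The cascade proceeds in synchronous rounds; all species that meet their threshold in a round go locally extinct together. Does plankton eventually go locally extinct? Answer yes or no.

no

Round 1 — brine shrimp, jellies go locally extinct (initial).
Round 2 — checking thresholds:
  algae: 1 of 3 neighbours ≥ 1, goes locally extinct.
  flatworms: 1 of 4 neighbours < 4, holds.
  gobies: 1 of 4 neighbours < 2, holds.
  herring: 1 of 5 neighbours < 3, holds.
  limpets: 2 of 5 neighbours < 3, holds.
  oysters: 1 of 2 neighbours < 2, holds.
  plankton: 1 of 4 neighbours < 3, holds.
Round 3 — no new extinctions; cascade stops.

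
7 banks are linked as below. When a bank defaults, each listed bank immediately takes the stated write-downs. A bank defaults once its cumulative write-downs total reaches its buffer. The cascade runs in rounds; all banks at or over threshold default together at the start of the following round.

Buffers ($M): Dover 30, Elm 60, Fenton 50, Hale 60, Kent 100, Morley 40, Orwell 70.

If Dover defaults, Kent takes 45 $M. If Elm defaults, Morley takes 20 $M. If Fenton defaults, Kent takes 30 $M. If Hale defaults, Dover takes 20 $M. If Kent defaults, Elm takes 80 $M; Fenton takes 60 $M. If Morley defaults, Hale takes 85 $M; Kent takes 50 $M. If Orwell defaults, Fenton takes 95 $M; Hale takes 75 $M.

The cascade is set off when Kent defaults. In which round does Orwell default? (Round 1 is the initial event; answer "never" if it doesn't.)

never

Round 1 — Kent defaults (initial).
  Elm: +80 → 80 ≥ 60
  Fenton: +60 → 60 ≥ 50
Round 2 — Elm, Fenton default.
  Morley: +20 → 20 < 40
No further defaults.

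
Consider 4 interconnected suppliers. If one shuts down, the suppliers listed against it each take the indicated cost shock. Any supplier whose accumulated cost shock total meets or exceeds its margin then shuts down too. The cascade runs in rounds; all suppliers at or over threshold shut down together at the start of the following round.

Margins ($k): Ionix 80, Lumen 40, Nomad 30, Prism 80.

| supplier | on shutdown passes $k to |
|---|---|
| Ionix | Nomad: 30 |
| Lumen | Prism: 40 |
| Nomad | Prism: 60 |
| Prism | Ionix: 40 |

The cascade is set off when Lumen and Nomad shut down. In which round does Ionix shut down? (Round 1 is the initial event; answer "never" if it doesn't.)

never

Round 1 — Lumen, Nomad shut down (initial).
  Prism: +40+60 → 100 ≥ 80
Round 2 — Prism shuts down.
  Ionix: +40 → 40 < 80
No further shutdowns.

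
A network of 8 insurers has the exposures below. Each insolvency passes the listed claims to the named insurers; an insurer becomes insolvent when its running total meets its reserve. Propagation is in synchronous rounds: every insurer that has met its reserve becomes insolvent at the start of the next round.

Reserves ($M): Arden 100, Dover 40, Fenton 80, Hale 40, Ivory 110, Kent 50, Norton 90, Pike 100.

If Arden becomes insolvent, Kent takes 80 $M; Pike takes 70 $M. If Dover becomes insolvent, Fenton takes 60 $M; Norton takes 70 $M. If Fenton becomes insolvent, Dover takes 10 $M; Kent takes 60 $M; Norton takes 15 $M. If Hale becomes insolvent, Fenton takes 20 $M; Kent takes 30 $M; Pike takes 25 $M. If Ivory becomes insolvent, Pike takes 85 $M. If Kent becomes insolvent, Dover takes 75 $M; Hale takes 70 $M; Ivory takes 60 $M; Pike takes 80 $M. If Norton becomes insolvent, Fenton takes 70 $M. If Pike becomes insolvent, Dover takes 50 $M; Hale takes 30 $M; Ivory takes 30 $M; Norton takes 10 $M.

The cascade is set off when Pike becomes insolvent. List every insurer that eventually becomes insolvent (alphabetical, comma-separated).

Dover, Pike

Round 1 — Pike becomes insolvent (initial).
  Dover: +50 → 50 ≥ 40
  Hale: +30 → 30 < 40
  Ivory: +30 → 30 < 110
  Norton: +10 → 10 < 90
Round 2 — Dover becomes insolvent.
  Fenton: +60 → 60 < 80
  Norton: +70 → 80 < 90
No further insolvencies.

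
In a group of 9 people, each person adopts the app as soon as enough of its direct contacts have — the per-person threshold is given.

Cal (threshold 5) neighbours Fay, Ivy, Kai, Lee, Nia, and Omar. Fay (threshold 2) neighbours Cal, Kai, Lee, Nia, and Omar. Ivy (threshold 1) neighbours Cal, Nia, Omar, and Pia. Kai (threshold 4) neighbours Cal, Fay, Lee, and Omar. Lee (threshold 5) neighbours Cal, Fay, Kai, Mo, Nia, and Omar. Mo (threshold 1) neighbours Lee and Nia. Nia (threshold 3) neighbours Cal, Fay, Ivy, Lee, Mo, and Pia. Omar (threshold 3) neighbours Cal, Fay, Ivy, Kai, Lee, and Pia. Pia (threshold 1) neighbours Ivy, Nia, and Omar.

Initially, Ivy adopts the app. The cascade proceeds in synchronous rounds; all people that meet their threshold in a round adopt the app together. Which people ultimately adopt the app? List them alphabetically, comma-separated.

Ivy, Pia

Round 1 — Ivy adopts the app (initial).
Round 2 — checking thresholds:
  Cal: 1 of 6 neighbours < 5, not yet.
  Nia: 1 of 6 neighbours < 3, not yet.
  Omar: 1 of 6 neighbours < 3, not yet.
  Pia: 1 of 3 neighbours ≥ 1, adopts the app.
Round 3 — no new adoptions; cascade stops.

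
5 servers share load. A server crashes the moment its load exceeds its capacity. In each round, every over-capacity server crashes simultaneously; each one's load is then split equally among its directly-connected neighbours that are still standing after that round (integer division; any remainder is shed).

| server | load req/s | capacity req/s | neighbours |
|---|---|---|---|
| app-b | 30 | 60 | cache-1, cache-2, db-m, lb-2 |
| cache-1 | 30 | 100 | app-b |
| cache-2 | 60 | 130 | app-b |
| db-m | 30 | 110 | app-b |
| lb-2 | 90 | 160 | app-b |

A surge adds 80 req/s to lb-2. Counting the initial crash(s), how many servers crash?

2

Round 1 — lb-2 at 170 > 160. lb-2 crashes.
  lb-2 sheds 170 req/s to app-b: 170 each.
    app-b: 30+170 = 200 > 60
Round 2 — app-b crashes.
  app-b sheds 200 req/s to cache-1, cache-2, db-m: 66 each (2 lost).
    cache-1: 30+66 = 96 ≤ 100
    cache-2: 60+66 = 126 ≤ 130
    db-m: 30+66 = 96 ≤ 110
No further crashes.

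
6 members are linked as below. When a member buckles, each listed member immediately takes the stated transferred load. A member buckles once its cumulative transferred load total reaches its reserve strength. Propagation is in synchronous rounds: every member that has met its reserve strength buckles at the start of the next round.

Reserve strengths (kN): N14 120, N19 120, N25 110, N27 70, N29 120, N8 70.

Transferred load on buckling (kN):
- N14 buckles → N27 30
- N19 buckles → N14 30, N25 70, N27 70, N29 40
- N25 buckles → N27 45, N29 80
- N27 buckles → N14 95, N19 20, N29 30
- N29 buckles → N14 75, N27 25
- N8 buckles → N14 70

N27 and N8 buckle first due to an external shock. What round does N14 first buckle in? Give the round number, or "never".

2

Round 1 — N27, N8 buckle (initial).
  N14: +95+70 → 165 ≥ 120
  N19: +20 → 20 < 120
  N29: +30 → 30 < 120
Round 2 — N14 buckles.
No further bucklings.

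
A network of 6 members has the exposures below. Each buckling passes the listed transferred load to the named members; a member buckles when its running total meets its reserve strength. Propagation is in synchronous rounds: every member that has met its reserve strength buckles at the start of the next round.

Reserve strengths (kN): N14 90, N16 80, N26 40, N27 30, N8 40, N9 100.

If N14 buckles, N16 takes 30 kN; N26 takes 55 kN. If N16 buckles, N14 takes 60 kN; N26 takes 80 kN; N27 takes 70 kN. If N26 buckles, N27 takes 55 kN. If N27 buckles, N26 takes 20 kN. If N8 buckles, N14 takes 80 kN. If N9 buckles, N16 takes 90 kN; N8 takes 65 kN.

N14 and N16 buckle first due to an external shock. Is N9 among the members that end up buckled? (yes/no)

Round 1 — N14, N16 buckle (initial).
  N26: +55+80 → 135 ≥ 40
  N27: +70 → 70 ≥ 30
Round 2 — N26, N27 buckle.
No further bucklings.

no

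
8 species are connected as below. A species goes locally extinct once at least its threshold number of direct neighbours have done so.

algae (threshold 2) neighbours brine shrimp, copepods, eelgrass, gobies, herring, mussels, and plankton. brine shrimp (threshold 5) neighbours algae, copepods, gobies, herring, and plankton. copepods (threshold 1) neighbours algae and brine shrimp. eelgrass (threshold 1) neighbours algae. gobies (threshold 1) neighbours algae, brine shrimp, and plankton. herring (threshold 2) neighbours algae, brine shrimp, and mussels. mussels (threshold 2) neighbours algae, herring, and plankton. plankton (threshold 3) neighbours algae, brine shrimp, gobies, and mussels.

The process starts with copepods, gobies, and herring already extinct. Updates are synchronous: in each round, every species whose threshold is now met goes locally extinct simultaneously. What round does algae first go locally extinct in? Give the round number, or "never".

2

Round 1 — copepods, gobies, herring go locally extinct (initial).
Round 2 — checking thresholds:
  algae: 3 of 7 neighbours ≥ 2, goes locally extinct.
  brine shrimp: 3 of 5 neighbours < 5, not yet.
  mussels: 1 of 3 neighbours < 2, not yet.
  plankton: 1 of 4 neighbours < 3, not yet.
Round 3 — checking thresholds:
  brine shrimp: 4 of 5 neighbours < 5, not yet.
  eelgrass: 1 of 1 neighbours ≥ 1, goes locally extinct.
  mussels: 2 of 3 neighbours ≥ 2, goes locally extinct.
  plankton: 2 of 4 neighbours < 3, not yet.
Round 4 — checking thresholds:
  brine shrimp: 4 of 5 neighbours < 5, not yet.
  plankton: 3 of 4 neighbours ≥ 3, goes locally extinct.
Round 5 — checking thresholds:
  brine shrimp: 5 of 5 neighbours ≥ 5, goes locally extinct.
Round 6 — no new extinctions; cascade stops.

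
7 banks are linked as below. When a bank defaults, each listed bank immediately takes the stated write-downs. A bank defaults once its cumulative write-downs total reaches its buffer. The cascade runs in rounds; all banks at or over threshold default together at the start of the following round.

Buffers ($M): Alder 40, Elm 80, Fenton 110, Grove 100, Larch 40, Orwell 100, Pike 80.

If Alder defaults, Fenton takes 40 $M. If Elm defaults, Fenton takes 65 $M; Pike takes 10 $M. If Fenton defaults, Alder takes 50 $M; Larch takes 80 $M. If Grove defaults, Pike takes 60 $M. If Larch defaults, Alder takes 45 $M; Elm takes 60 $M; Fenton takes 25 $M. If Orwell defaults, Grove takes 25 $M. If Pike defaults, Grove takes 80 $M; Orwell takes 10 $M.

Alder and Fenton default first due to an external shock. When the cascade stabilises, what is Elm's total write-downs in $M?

Round 1 — Alder, Fenton default (initial).
  Larch: +80 → 80 ≥ 40
Round 2 — Larch defaults.
  Elm: +60 → 60 < 80
No further defaults.

60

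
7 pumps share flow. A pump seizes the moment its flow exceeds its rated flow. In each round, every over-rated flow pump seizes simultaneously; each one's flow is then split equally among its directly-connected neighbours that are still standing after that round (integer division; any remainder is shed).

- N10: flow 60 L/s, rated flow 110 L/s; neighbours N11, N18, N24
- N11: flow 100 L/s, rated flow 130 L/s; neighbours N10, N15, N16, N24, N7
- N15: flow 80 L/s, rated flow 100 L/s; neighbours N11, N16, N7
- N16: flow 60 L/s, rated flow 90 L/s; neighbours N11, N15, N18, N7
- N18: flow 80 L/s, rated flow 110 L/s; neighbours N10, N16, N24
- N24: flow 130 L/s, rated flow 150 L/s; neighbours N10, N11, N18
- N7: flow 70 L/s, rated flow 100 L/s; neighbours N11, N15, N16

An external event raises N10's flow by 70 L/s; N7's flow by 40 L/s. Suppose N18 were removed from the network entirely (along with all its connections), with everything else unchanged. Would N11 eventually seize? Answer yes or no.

With N18 removed:
Round 1 — N10 at 130 > 110; N7 at 110 > 100. N10, N7 seize.
  N10 sheds 130 L/s to N11, N24: 65 each.
    N11: 100+65 = 165 > 130
    N24: 130+65 = 195 > 150
  N7 sheds 110 L/s to N11, N15, N16: 36 each (2 lost).
    N11: 165+36 = 201 > 130
    N15: 80+36 = 116 > 100
    N16: 60+36 = 96 > 90
Round 2 — N11, N15, N16, N24 seize.
  N11 sheds 201 L/s: no online neighbours, lost.
  N15 sheds 116 L/s: no online neighbours, lost.
  N16 sheds 96 L/s: no online neighbours, lost.
  N24 sheds 195 L/s: no online neighbours, lost.
No further seizures.

yes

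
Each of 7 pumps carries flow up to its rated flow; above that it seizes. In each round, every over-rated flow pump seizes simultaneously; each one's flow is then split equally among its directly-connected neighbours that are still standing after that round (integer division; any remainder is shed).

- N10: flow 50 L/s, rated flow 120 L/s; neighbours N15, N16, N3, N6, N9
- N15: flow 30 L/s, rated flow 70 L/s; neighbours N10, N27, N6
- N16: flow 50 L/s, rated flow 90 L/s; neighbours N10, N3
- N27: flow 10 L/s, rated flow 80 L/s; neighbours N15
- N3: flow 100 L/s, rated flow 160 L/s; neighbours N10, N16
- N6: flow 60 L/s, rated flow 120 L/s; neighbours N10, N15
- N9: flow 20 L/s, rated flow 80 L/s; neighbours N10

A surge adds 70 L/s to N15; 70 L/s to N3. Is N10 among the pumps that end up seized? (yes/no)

Round 1 — N15 at 100 > 70; N3 at 170 > 160. N15, N3 seize.
  N15 sheds 100 L/s to N10, N27, N6: 33 each (1 lost).
    N10: 50+33 = 83 ≤ 120
    N27: 10+33 = 43 ≤ 80
    N6: 60+33 = 93 ≤ 120
  N3 sheds 170 L/s to N10, N16: 85 each.
    N10: 83+85 = 168 > 120
    N16: 50+85 = 135 > 90
Round 2 — N10, N16 seize.
  N10 sheds 168 L/s to N6, N9: 84 each.
    N6: 93+84 = 177 > 120
    N9: 20+84 = 104 > 80
  N16 sheds 135 L/s: no online neighbours, lost.
Round 3 — N6, N9 seize.
  N6 sheds 177 L/s: no online neighbours, lost.
  N9 sheds 104 L/s: no online neighbours, lost.
No further seizures.

yes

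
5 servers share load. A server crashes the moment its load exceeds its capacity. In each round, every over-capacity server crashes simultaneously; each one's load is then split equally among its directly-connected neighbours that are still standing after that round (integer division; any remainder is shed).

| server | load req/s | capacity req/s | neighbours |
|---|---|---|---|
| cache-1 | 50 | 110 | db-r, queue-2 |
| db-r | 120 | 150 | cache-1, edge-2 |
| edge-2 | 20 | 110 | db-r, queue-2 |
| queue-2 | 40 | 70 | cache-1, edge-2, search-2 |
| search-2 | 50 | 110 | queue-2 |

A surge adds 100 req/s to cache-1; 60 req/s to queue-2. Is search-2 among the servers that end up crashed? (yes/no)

Round 1 — cache-1 at 150 > 110; queue-2 at 100 > 70. cache-1, queue-2 crash.
  cache-1 sheds 150 req/s to db-r: 150 each.
    db-r: 120+150 = 270 > 150
  queue-2 sheds 100 req/s to edge-2, search-2: 50 each.
    edge-2: 20+50 = 70 ≤ 110
    search-2: 50+50 = 100 ≤ 110
Round 2 — db-r crashes.
  db-r sheds 270 req/s to edge-2: 270 each.
    edge-2: 70+270 = 340 > 110
Round 3 — edge-2 crashes.
  edge-2 sheds 340 req/s: no online neighbours, lost.
No further crashes.

no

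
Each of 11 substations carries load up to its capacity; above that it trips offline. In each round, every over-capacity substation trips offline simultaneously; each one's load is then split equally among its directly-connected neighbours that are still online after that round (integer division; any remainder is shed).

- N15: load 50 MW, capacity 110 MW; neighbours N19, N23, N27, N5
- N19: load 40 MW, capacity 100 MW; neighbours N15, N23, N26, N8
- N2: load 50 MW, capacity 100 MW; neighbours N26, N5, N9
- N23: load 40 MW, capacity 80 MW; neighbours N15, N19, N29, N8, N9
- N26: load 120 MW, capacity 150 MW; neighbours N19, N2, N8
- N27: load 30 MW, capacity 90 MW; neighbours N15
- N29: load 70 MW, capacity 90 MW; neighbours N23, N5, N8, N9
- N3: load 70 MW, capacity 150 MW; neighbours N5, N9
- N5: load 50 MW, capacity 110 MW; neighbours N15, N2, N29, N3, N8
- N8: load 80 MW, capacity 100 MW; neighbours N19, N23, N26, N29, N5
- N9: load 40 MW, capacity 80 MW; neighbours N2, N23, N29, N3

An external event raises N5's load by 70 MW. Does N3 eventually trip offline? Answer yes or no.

Round 1 — N5 at 120 > 110. N5 trips offline.
  N5 sheds 120 MW to N15, N2, N29, N3, N8: 24 each.
    N15: 50+24 = 74 ≤ 110
    N2: 50+24 = 74 ≤ 100
    N29: 70+24 = 94 > 90
    N3: 70+24 = 94 ≤ 150
    N8: 80+24 = 104 > 100
Round 2 — N29, N8 trip offline.
  N29 sheds 94 MW to N23, N9: 47 each.
    N23: 40+47 = 87 > 80
    N9: 40+47 = 87 > 80
  N8 sheds 104 MW to N19, N23, N26: 34 each (2 lost).
    N19: 40+34 = 74 ≤ 100
    N23: 87+34 = 121 > 80
    N26: 120+34 = 154 > 150
Round 3 — N23, N26, N9 trip offline.
  N23 sheds 121 MW to N15, N19: 60 each (1 lost).
    N15: 74+60 = 134 > 110
    N19: 74+60 = 134 > 100
  N26 sheds 154 MW to N19, N2: 77 each.
    N19: 134+77 = 211 > 100
    N2: 74+77 = 151 > 100
  N9 sheds 87 MW to N2, N3: 43 each (1 lost).
    N2: 151+43 = 194 > 100
    N3: 94+43 = 137 ≤ 150
Round 4 — N15, N19, N2 trip offline.
  N15 sheds 134 MW to N27: 134 each.
    N27: 30+134 = 164 > 90
  N19 sheds 211 MW: no online neighbours, lost.
  N2 sheds 194 MW: no online neighbours, lost.
Round 5 — N27 trips offline.
  N27 sheds 164 MW: no online neighbours, lost.
No further trips.

no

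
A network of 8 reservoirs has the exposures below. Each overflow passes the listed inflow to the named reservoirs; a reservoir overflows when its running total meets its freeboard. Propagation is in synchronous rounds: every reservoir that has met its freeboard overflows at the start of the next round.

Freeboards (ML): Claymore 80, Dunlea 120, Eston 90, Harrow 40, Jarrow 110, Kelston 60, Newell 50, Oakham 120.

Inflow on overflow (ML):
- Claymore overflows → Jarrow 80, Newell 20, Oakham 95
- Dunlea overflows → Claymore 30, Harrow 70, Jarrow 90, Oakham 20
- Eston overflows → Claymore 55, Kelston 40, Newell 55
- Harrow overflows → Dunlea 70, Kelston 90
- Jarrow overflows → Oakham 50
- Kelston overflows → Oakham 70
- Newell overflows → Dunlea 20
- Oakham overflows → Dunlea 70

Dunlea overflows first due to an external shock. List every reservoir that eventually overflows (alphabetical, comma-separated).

Round 1 — Dunlea overflows (initial).
  Claymore: +30 → 30 < 80
  Harrow: +70 → 70 ≥ 40
  Jarrow: +90 → 90 < 110
  Oakham: +20 → 20 < 120
Round 2 — Harrow overflows.
  Kelston: +90 → 90 ≥ 60
Round 3 — Kelston overflows.
  Oakham: +70 → 90 < 120
No further overflows.

Dunlea, Harrow, Kelston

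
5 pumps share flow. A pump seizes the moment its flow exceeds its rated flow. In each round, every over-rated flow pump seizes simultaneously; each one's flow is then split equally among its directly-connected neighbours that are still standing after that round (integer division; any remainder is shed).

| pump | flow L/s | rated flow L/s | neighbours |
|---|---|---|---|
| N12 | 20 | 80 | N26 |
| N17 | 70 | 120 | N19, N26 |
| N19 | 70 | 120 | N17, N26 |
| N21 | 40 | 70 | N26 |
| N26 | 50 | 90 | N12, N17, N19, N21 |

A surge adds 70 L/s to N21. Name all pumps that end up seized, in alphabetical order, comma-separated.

N17, N19, N21, N26

Round 1 — N21 at 110 > 70. N21 seizes.
  N21 sheds 110 L/s to N26: 110 each.
    N26: 50+110 = 160 > 90
Round 2 — N26 seizes.
  N26 sheds 160 L/s to N12, N17, N19: 53 each (1 lost).
    N12: 20+53 = 73 ≤ 80
    N17: 70+53 = 123 > 120
    N19: 70+53 = 123 > 120
Round 3 — N17, N19 seize.
  N17 sheds 123 L/s: no online neighbours, lost.
  N19 sheds 123 L/s: no online neighbours, lost.
No further seizures.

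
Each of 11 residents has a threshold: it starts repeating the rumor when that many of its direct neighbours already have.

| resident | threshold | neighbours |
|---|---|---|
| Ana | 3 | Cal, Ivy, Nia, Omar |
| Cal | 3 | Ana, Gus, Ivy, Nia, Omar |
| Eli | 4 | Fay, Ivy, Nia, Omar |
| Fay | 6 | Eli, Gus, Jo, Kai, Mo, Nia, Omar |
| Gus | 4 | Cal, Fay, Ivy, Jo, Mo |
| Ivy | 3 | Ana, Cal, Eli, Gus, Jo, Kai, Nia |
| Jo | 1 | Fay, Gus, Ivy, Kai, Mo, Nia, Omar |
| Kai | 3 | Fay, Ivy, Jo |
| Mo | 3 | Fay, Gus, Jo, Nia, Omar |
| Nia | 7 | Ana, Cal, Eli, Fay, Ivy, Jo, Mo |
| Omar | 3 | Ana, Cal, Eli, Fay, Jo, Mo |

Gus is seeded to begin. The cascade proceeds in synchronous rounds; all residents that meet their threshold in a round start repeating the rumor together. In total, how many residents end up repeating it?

2

Round 1 — Gus starts repeating the rumor (initial).
Round 2 — checking thresholds:
  Cal: 1 of 5 neighbours < 3, below threshold.
  Fay: 1 of 7 neighbours < 6, below threshold.
  Ivy: 1 of 7 neighbours < 3, below threshold.
  Jo: 1 of 7 neighbours ≥ 1, starts repeating the rumor.
  Mo: 1 of 5 neighbours < 3, below threshold.
Round 3 — no new spreads; cascade stops.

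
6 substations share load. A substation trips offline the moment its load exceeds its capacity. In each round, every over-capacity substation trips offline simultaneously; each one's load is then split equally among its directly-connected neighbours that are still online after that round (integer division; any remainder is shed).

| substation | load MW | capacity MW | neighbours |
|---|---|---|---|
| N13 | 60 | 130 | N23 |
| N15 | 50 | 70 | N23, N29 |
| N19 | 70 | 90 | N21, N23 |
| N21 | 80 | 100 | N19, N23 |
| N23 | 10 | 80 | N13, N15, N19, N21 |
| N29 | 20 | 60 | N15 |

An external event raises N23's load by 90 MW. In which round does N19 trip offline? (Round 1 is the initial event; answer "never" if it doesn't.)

2

Round 1 — N23 at 100 > 80. N23 trips offline.
  N23 sheds 100 MW to N13, N15, N19, N21: 25 each.
    N13: 60+25 = 85 ≤ 130
    N15: 50+25 = 75 > 70
    N19: 70+25 = 95 > 90
    N21: 80+25 = 105 > 100
Round 2 — N15, N19, N21 trip offline.
  N15 sheds 75 MW to N29: 75 each.
    N29: 20+75 = 95 > 60
  N19 sheds 95 MW: no online neighbours, lost.
  N21 sheds 105 MW: no online neighbours, lost.
Round 3 — N29 trips offline.
  N29 sheds 95 MW: no online neighbours, lost.
No further trips.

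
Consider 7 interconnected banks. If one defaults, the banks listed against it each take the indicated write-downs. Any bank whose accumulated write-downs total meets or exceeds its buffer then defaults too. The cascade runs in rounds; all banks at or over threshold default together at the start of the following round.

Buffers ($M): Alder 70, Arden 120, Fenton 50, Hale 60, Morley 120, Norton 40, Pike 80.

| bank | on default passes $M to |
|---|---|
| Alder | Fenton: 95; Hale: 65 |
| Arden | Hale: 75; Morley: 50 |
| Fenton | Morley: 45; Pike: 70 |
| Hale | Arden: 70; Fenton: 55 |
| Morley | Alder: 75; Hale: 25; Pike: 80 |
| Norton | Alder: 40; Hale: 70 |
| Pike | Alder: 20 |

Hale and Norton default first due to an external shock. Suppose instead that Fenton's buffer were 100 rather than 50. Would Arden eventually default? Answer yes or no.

no

With Fenton's buffer at 100:
Round 1 — Hale, Norton default (initial).
  Alder: +40 → 40 < 70
  Arden: +70 → 70 < 120
  Fenton: +55 → 55 < 100
No further defaults.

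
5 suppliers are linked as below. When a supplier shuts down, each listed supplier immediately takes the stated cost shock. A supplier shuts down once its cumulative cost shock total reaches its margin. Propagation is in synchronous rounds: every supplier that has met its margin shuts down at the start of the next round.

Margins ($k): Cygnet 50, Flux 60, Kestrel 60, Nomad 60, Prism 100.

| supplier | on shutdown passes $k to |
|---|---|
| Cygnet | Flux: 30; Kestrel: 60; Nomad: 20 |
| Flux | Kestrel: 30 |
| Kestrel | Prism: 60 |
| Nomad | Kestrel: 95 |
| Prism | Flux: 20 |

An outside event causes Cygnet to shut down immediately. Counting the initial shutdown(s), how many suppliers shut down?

2

Round 1 — Cygnet shuts down (initial).
  Flux: +30 → 30 < 60
  Kestrel: +60 → 60 ≥ 60
  Nomad: +20 → 20 < 60
Round 2 — Kestrel shuts down.
  Prism: +60 → 60 < 100
No further shutdowns.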